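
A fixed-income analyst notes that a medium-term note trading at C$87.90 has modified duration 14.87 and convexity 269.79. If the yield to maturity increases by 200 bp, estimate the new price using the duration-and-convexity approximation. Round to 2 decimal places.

C$66.50

Duration effect: -D_mod·Δy = -14.87 × (+0.02) = -0.297400
Convexity effect: ½·C·(Δy)² = 0.5 × 269.79 × (0.02)² = +0.0539580
ΔP/P ≈ -0.297400 + 0.0539580 = -0.243442
New price ≈ 87.90 × (1 - 0.243442) = 66.5014482.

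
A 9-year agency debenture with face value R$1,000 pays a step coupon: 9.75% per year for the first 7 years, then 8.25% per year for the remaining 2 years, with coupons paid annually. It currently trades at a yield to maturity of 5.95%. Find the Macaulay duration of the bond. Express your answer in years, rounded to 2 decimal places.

6.66 years

Periodic yield y = 0.0595. Discount each cash flow and weight by its year:
  t   CF        PV=CF/(1+0.0595)^t    t·PV
  1        97.50        92.0245        92.0245
  2        97.50        86.8566       173.7131
  3        97.50        81.9788       245.9365
  4        97.50        77.3750       309.5001
  5        97.50        73.0297       365.1487
  6        97.50        68.9285       413.5710
  7        97.50        65.0576       455.4030
  8        82.50        51.9573       415.6581
  9     1,082.50       643.4566     5,791.1093
  Σ                  1,240.6647     8,262.0645
Price P = Σ PV = 1,240.6647.
Macaulay duration = Σ(t·PV) / P = 8,262.0645 / 1,240.6647 = 6.65939 years.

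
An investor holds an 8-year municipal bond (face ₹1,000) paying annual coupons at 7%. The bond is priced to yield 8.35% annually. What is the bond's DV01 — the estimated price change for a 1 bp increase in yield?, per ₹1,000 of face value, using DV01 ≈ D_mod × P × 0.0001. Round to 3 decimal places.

₹0.538

Periodic yield y = 0.0835.
  t   CF        PV=CF/(1+0.0835)^t    t·PV
  1        70.00        64.6054        64.6054
  2        70.00        59.6266       119.2532
  3        70.00        55.0315       165.0945
  4        70.00        50.7905       203.1619
  5        70.00        46.8763       234.3816
  6        70.00        43.2638       259.5827
  7        70.00        39.9297       279.5076
  8     1,070.00       563.3165     4,506.5318
  Σ                    923.4403     5,832.1188
P = 923.4403; D_Mac = 6.31564 yrs; D_mod = 5.82893 yrs.
DV01 ≈ 5.82893 × 923.4403 × 0.0001 = 0.538267.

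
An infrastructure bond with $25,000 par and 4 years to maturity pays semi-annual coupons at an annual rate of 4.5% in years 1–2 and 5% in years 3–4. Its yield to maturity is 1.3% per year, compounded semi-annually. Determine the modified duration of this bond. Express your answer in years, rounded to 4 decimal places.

3.6971 years

Periodic yield y = 0.0065. First find Macaulay duration:
  t   CF        PV=CF/(1+0.0065)^t    t·PV
  1       562.50       558.8674       558.8674
  2       562.50       555.2582     1,110.5164
  3       562.50       551.6723     1,655.0169
  4       562.50       548.1096     2,192.4384
  5       625.00       605.0777     3,025.3883
  6       625.00       601.1701     3,607.0203
  7       625.00       597.2877     4,181.0138
  8    25,625.00    24,330.6460   194,645.1681
  Σ                 28,348.0889   210,975.4297
P = 28,348.0889; Macaulay duration = 210,975.4297 / 28,348.0889 = 7.44232 half-year periods = 3.72116 years.
Modified duration = D_Mac / (1 + y) = 3.72116 / 1.0065 = 3.69713 years.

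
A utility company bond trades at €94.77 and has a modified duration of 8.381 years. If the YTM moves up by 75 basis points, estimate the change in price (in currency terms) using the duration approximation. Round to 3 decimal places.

-€5.957

Duration approximation: ΔP/P ≈ -D_mod · Δy = -8.381 × (+0.0075) = -0.0628575.
ΔP ≈ 94.77 × (-0.0628575) = -5.957005275.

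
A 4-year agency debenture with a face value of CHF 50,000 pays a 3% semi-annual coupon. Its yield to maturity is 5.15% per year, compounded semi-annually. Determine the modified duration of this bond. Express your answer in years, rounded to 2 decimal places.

Periodic yield y = 0.02575. First find Macaulay duration:
  t   CF        PV=CF/(1+0.02575)^t    t·PV
  1       750.00       731.1723       731.1723
  2       750.00       712.8173     1,425.6345
  3       750.00       694.9230     2,084.7690
  4       750.00       677.4779     2,709.9118
  5       750.00       660.4708     3,302.3541
  6       750.00       643.8906     3,863.3438
  7       750.00       627.7267     4,394.0867
  8    50,750.00    41,409.8676   331,278.9405
  Σ                 46,158.3462   349,790.2127
P = 46,158.3462; Macaulay duration = 349,790.2127 / 46,158.3462 = 7.57805 half-year periods = 3.78902 years.
Modified duration = D_Mac / (1 + y) = 3.78902 / 1.02575 = 3.69391 years.

3.69 years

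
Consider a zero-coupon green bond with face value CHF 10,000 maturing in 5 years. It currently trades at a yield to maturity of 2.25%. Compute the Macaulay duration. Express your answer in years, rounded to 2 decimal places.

5.00 years

A zero-coupon bond has a single cash flow at maturity, so its Macaulay duration equals its maturity: 5 years.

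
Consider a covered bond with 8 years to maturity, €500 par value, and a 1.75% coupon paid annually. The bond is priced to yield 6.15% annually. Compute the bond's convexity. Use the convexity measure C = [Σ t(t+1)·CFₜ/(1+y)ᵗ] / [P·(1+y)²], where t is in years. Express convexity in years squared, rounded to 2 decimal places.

57.96

With y = 0.0615:
  t   CF        PV=CF/(1+0.0615)^t    t·PV        t(t+1)·PV
  1         8.75         8.2431         8.2431          16.4861
  2         8.75         7.7655        15.5310          46.5929
  3         8.75         7.3156        21.9467          87.7868
  4         8.75         6.8917        27.5669         137.8345
  5         8.75         6.4924        32.4622         194.7733
  6         8.75         6.1163        36.6977         256.8842
  7         8.75         5.7619        40.3335         322.6681
  8       508.75       315.6054     2,524.8433      22,723.5893
  Σ                    364.1919     2,707.6243      23,786.6151
P = 364.1919.
Convexity = Σ t(t+1)·PV / [P·(1+y)²] = 23,786.6151 / (364.1919 × 1.126782) = 57.96454.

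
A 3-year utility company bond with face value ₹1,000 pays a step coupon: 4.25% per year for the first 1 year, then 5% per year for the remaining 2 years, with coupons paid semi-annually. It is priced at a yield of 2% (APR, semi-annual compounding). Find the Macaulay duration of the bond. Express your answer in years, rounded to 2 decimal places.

Periodic yield y = 0.01. Discount each cash flow and weight by its period:
  t   CF        PV=CF/(1+0.01)^t    t·PV
  1        21.25        21.0396        21.0396
  2        21.25        20.8313        41.6626
  3        25.00        24.2648        72.7943
  4        25.00        24.0245        96.0980
  5        25.00        23.7866       118.9332
  6     1,025.00       965.5964     5,793.5782
  Σ                  1,079.5432     6,144.1059
Price P = Σ PV = 1,079.5432.
Macaulay duration = Σ(t·PV) / P = 6,144.1059 / 1,079.5432 = 5.69139 half-year periods.
In years: 5.69139 / 2 = 2.84570 years.

2.85 years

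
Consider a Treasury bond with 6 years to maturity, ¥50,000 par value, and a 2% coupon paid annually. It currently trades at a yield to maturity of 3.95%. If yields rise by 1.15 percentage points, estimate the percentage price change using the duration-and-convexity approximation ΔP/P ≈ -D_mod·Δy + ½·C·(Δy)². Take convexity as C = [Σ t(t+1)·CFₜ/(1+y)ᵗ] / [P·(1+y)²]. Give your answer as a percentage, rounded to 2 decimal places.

-6.06%

With y = 0.0395:
  t   CF        PV=CF/(1+0.0395)^t    t·PV        t(t+1)·PV
  1     1,000.00       962.0010       962.0010       1,924.0019
  2     1,000.00       925.4459     1,850.8917       5,552.6751
  3     1,000.00       890.2798     2,670.8394      10,683.3576
  4     1,000.00       856.4500     3,425.8001      17,129.0005
  5     1,000.00       823.9057     4,119.5287      24,717.1724
  6    51,000.00    40,422.5041   242,535.0248   1,697,745.1735
  Σ                 44,880.5865   255,564.0857   1,757,751.3810
P = 44,880.5865; D_Mac = 5.69431 yrs; D_mod = 5.47793 yrs; C = 36.24515.
Duration effect: -5.47793 × (+0.0115) = -0.062996
Convexity effect: 0.5 × 36.24515 × (0.0115)² = +0.0023967
ΔP/P ≈ -0.062996 + 0.0023967 = -0.060600 = -6.0600%.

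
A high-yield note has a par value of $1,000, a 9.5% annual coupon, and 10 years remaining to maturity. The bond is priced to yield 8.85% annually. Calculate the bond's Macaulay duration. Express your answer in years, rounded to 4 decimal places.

6.9424 years

Periodic yield y = 0.0885. Discount each cash flow and weight by its year:
  t   CF        PV=CF/(1+0.0885)^t    t·PV
  1        95.00        87.2761        87.2761
  2        95.00        80.1801       160.3603
  3        95.00        73.6611       220.9834
  4        95.00        67.6721       270.6885
  5        95.00        62.1701       310.8504
  6        95.00        57.1154       342.6922
  7        95.00        52.4716       367.3014
  8        95.00        48.2054       385.6436
  9        95.00        44.2861       398.5751
  10    1,095.00       468.9535     4,689.5350
  Σ                  1,041.9916     7,233.9061
Price P = Σ PV = 1,041.9916.
Macaulay duration = Σ(t·PV) / P = 7,233.9061 / 1,041.9916 = 6.94238 years.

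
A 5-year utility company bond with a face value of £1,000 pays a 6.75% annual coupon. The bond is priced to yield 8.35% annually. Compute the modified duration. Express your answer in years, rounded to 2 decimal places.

Periodic yield y = 0.0835. First find Macaulay duration:
  t   CF        PV=CF/(1+0.0835)^t    t·PV
  1        67.50        62.2981        62.2981
  2        67.50        57.4971       114.9942
  3        67.50        53.0661       159.1982
  4        67.50        48.9765       195.9062
  5     1,067.50       714.8638     3,574.3190
  Σ                    936.7016     4,106.7157
P = 936.7016; Macaulay duration = 4,106.7157 / 936.7016 = 4.38423 years.
Modified duration = D_Mac / (1 + y) = 4.38423 / 1.0835 = 4.04636 years.

4.05 years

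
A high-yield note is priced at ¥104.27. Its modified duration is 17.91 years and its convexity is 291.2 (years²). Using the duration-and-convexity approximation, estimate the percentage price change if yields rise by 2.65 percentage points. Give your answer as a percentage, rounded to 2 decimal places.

-37.24%

Duration effect: -D_mod·Δy = -17.91 × (+0.0265) = -0.474615
Convexity effect: ½·C·(Δy)² = 0.5 × 291.2 × (0.0265)² = +0.1022476
ΔP/P ≈ -0.474615 + 0.1022476 = -0.3723674
= -37.23674%.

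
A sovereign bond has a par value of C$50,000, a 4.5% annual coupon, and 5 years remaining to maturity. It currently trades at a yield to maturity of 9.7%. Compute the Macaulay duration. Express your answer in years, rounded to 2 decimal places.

Periodic yield y = 0.097. Discount each cash flow and weight by its year:
  t   CF        PV=CF/(1+0.097)^t    t·PV
  1     2,250.00     2,051.0483     2,051.0483
  2     2,250.00     1,869.6885     3,739.3771
  3     2,250.00     1,704.3651     5,113.0953
  4     2,250.00     1,553.6601     6,214.6403
  5    52,250.00    32,889.1884   164,445.9421
  Σ                 40,067.9505   181,564.1031
Price P = Σ PV = 40,067.9505.
Macaulay duration = Σ(t·PV) / P = 181,564.1031 / 40,067.9505 = 4.53140 years.

4.53 years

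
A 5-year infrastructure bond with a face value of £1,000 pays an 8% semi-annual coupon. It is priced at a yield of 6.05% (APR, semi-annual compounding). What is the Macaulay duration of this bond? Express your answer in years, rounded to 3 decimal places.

4.253 years

Periodic yield y = 0.03025. Discount each cash flow and weight by its period:
  t   CF        PV=CF/(1+0.03025)^t    t·PV
  1        40.00        38.8255        38.8255
  2        40.00        37.6855        75.3711
  3        40.00        36.5790       109.7371
  4        40.00        35.5050       142.0200
  5        40.00        34.4625       172.3125
  6        40.00        33.4506       200.7038
  7        40.00        32.4685       227.2792
  8        40.00        31.5151       252.1210
  9        40.00        30.5898       275.3080
  10    1,040.00       771.9819     7,719.8188
  Σ                  1,083.0635     9,213.4970
Price P = Σ PV = 1,083.0635.
Macaulay duration = Σ(t·PV) / P = 9,213.4970 / 1,083.0635 = 8.50689 half-year periods.
In years: 8.50689 / 2 = 4.25344 years.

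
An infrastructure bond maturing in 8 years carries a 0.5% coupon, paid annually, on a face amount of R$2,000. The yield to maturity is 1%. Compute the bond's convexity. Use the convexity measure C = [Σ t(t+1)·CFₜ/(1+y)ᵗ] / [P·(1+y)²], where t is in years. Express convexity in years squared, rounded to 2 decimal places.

68.92

With y = 0.01:
  t   CF        PV=CF/(1+0.01)^t    t·PV        t(t+1)·PV
  1        10.00         9.9010         9.9010          19.8020
  2        10.00         9.8030        19.6059          58.8178
  3        10.00         9.7059        29.1177         116.4708
  4        10.00         9.6098        38.4392         192.1961
  5        10.00         9.5147        47.5733         285.4397
  6        10.00         9.4205        56.5227         395.6590
  7        10.00         9.3272        65.2903         522.3221
  8     2,010.00     1,856.2013    14,849.6102     133,646.4920
  Σ                  1,923.4832    15,116.0603     135,237.1994
P = 1,923.4832.
Convexity = Σ t(t+1)·PV / [P·(1+y)²] = 135,237.1994 / (1,923.4832 × 1.020100) = 68.92313.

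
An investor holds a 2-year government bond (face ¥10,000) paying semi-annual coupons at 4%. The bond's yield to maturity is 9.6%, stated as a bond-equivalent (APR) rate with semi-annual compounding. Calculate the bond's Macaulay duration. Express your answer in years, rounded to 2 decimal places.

1.94 years

Periodic yield y = 0.048. Discount each cash flow and weight by its period:
  t   CF        PV=CF/(1+0.048)^t    t·PV
  1       200.00       190.8397       190.8397
  2       200.00       182.0989       364.1979
  3       200.00       173.7585       521.2756
  4    10,200.00     8,455.8066    33,823.2264
  Σ                  9,002.5038    34,899.5396
Price P = Σ PV = 9,002.5038.
Macaulay duration = Σ(t·PV) / P = 34,899.5396 / 9,002.5038 = 3.87665 half-year periods.
In years: 3.87665 / 2 = 1.93832 years.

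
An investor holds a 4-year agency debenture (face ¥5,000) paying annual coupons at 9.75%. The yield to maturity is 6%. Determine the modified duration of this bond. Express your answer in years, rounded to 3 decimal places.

Periodic yield y = 0.06. First find Macaulay duration:
  t   CF        PV=CF/(1+0.06)^t    t·PV
  1       487.50       459.9057       459.9057
  2       487.50       433.8733       867.7465
  3       487.50       409.3144     1,227.9432
  4     5,487.50     4,346.6140    17,386.4559
  Σ                  5,649.7073    19,942.0513
P = 5,649.7073; Macaulay duration = 19,942.0513 / 5,649.7073 = 3.52975 years.
Modified duration = D_Mac / (1 + y) = 3.52975 / 1.06 = 3.32995 years.

3.330 years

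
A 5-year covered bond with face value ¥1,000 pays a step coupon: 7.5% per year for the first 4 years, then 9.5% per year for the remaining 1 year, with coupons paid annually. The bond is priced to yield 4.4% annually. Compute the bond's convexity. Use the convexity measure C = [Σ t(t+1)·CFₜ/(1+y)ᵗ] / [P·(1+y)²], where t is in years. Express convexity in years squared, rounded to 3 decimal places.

With y = 0.044:
  t   CF        PV=CF/(1+0.044)^t    t·PV        t(t+1)·PV
  1        75.00        71.8391        71.8391         143.6782
  2        75.00        68.8114       137.6228         412.8683
  3        75.00        65.9113       197.7338         790.9354
  4        75.00        63.1334       252.5337       1,262.6683
  5     1,095.00       882.9002     4,414.5011      26,487.0066
  Σ                  1,152.5954     5,074.2305      29,097.1568
P = 1,152.5954.
Convexity = Σ t(t+1)·PV / [P·(1+y)²] = 29,097.1568 / (1,152.5954 × 1.089936) = 23.16182.

23.162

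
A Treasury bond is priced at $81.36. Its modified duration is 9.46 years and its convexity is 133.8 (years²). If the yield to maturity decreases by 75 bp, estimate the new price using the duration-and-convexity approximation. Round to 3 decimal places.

Duration effect: -D_mod·Δy = -9.46 × (-0.0075) = +0.070950
Convexity effect: ½·C·(Δy)² = 0.5 × 133.8 × (-0.0075)² = +0.003763125
ΔP/P ≈ +0.070950 + 0.003763125 = +0.074713125
New price ≈ 81.36 × (1 + 0.074713125) = 87.43865985.

$87.439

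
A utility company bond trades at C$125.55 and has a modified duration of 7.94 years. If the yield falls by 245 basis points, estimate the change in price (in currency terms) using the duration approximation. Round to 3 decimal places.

+C$24.423

Duration approximation: ΔP/P ≈ -D_mod · Δy = -7.94 × (-0.0245) = +0.194530.
ΔP ≈ 125.55 × (+0.194530) = +24.4232415.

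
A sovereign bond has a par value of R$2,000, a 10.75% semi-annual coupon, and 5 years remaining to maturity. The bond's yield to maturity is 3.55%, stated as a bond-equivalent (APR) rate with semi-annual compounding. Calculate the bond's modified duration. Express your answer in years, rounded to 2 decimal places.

Periodic yield y = 0.01775. First find Macaulay duration:
  t   CF        PV=CF/(1+0.01775)^t    t·PV
  1       107.50       105.6252       105.6252
  2       107.50       103.7830       207.5660
  3       107.50       101.9730       305.9190
  4       107.50       100.1945       400.7781
  5       107.50        98.4471       492.2355
  6       107.50        96.7301       580.3808
  7       107.50        95.0431       665.3018
  8       107.50        93.3855       747.0842
  9       107.50        91.7568       825.8116
  10    2,107.50     1,767.4880    17,674.8800
  Σ                  2,654.4264    22,005.5821
P = 2,654.4264; Macaulay duration = 22,005.5821 / 2,654.4264 = 8.29015 half-year periods = 4.14507 years.
Modified duration = D_Mac / (1 + y) = 4.14507 / 1.01775 = 4.07278 years.

4.07 years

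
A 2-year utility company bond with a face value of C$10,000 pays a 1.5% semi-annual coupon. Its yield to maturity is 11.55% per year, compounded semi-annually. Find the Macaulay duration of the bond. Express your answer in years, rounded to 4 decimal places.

1.9751 years

Periodic yield y = 0.05775. Discount each cash flow and weight by its period:
  t   CF        PV=CF/(1+0.05775)^t    t·PV
  1        75.00        70.9052        70.9052
  2        75.00        67.0340       134.0680
  3        75.00        63.3742       190.1225
  4    10,075.00     8,048.4624    32,193.8495
  Σ                  8,249.7758    32,588.9452
Price P = Σ PV = 8,249.7758.
Macaulay duration = Σ(t·PV) / P = 32,588.9452 / 8,249.7758 = 3.95028 half-year periods.
In years: 3.95028 / 2 = 1.97514 years.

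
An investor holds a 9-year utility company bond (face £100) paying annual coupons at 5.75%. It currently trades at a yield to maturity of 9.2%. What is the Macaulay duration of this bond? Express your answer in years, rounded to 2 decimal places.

7.03 years

Periodic yield y = 0.092. Discount each cash flow and weight by its year:
  t   CF        PV=CF/(1+0.092)^t    t·PV
  1         5.75         5.2656         5.2656
  2         5.75         4.8219         9.6439
  3         5.75         4.4157        13.2471
  4         5.75         4.0437        16.1747
  5         5.75         3.7030        18.5150
  6         5.75         3.3910        20.3462
  7         5.75         3.1053        21.7374
  8         5.75         2.8437        22.7498
  9       105.75        47.8935       431.0416
  Σ                     79.4835       558.7213
Price P = Σ PV = 79.4835.
Macaulay duration = Σ(t·PV) / P = 558.7213 / 79.4835 = 7.02940 years.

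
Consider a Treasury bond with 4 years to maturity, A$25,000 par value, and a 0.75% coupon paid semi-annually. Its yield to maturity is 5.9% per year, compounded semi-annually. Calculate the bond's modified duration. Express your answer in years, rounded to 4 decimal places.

3.8282 years

Periodic yield y = 0.0295. First find Macaulay duration:
  t   CF        PV=CF/(1+0.0295)^t    t·PV
  1        93.75        91.0636        91.0636
  2        93.75        88.4542       176.9084
  3        93.75        85.9196       257.7588
  4        93.75        83.4576       333.8304
  5        93.75        81.0661       405.3307
  6        93.75        78.7432       472.4593
  7        93.75        76.4869       535.4080
  8    25,093.75    19,886.3354   159,090.6830
  Σ                 20,471.5266   161,363.4423
P = 20,471.5266; Macaulay duration = 161,363.4423 / 20,471.5266 = 7.88234 half-year periods = 3.94117 years.
Modified duration = D_Mac / (1 + y) = 3.94117 / 1.0295 = 3.82823 years.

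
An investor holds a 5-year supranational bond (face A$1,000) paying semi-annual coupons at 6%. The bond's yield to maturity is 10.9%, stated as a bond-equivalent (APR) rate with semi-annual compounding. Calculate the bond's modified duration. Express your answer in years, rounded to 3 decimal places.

Periodic yield y = 0.0545. First find Macaulay duration:
  t   CF        PV=CF/(1+0.0545)^t    t·PV
  1        30.00        28.4495        28.4495
  2        30.00        26.9791        53.9583
  3        30.00        25.5848        76.7543
  4        30.00        24.2625        97.0499
  5        30.00        23.0085       115.0425
  6        30.00        21.8193       130.9161
  7        30.00        20.6917       144.8416
  8        30.00        19.6222       156.9779
  9        30.00        18.6081       167.4729
  10    1,030.00       605.8587     6,058.5875
  Σ                    814.8845     7,030.0504
P = 814.8845; Macaulay duration = 7,030.0504 / 814.8845 = 8.62705 half-year periods = 4.31353 years.
Modified duration = D_Mac / (1 + y) = 4.31353 / 1.0545 = 4.09059 years.

4.091 years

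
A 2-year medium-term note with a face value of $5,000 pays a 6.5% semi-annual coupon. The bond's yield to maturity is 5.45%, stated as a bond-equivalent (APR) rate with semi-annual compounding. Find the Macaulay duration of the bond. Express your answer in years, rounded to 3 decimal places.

1.909 years

Periodic yield y = 0.02725. Discount each cash flow and weight by its period:
  t   CF        PV=CF/(1+0.02725)^t    t·PV
  1       162.50       158.1893       158.1893
  2       162.50       153.9930       307.9861
  3       162.50       149.9080       449.7241
  4     5,162.50     4,636.1285    18,544.5140
  Σ                  5,098.2189    19,460.4135
Price P = Σ PV = 5,098.2189.
Macaulay duration = Σ(t·PV) / P = 19,460.4135 / 5,098.2189 = 3.81710 half-year periods.
In years: 3.81710 / 2 = 1.90855 years.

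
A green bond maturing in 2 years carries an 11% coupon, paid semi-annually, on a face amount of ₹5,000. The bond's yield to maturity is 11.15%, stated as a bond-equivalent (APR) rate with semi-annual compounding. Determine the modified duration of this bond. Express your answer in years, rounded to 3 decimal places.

Periodic yield y = 0.05575. First find Macaulay duration:
  t   CF        PV=CF/(1+0.05575)^t    t·PV
  1       275.00       260.4783       260.4783
  2       275.00       246.7235       493.4470
  3       275.00       233.6950       701.0850
  4     5,275.00     4,245.9816    16,983.9262
  Σ                  4,986.8784    18,438.9366
P = 4,986.8784; Macaulay duration = 18,438.9366 / 4,986.8784 = 3.69749 half-year periods = 1.84875 years.
Modified duration = D_Mac / (1 + y) = 1.84875 / 1.05575 = 1.75112 years.

1.751 years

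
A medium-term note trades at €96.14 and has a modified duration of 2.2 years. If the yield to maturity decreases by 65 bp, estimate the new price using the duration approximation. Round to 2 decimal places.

€97.51

Duration approximation: ΔP/P ≈ -D_mod · Δy = -2.2 × (-0.0065) = +0.014300.
New price ≈ 96.14 × (1 + 0.014300) = 97.514802.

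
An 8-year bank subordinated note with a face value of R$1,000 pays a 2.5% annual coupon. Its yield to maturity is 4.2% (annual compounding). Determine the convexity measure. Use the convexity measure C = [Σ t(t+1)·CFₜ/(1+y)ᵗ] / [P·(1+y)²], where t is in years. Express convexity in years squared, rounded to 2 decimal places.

With y = 0.042:
  t   CF        PV=CF/(1+0.042)^t    t·PV        t(t+1)·PV
  1        25.00        23.9923        23.9923          47.9846
  2        25.00        23.0253        46.0505         138.1516
  3        25.00        22.0972        66.2915         265.1662
  4        25.00        21.2065        84.8260         424.1301
  5        25.00        20.3517       101.7587         610.5520
  6        25.00        19.5314       117.1885         820.3194
  7        25.00        18.7442       131.2091       1,049.6729
  8     1,025.00       737.5341     5,900.2729      53,102.4563
  Σ                    886.4827     6,471.5896      56,458.4332
P = 886.4827.
Convexity = Σ t(t+1)·PV / [P·(1+y)²] = 56,458.4332 / (886.4827 × 1.085764) = 58.65744.

58.66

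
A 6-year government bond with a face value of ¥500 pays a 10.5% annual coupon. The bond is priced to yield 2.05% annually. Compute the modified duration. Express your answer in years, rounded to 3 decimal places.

Periodic yield y = 0.0205. First find Macaulay duration:
  t   CF        PV=CF/(1+0.0205)^t    t·PV
  1        52.50        51.4454        51.4454
  2        52.50        50.4119       100.8239
  3        52.50        49.3992       148.1977
  4        52.50        48.4069       193.6276
  5        52.50        47.4345       237.1725
  6       552.50       489.1637     2,934.9822
  Σ                    736.2616     3,666.2492
P = 736.2616; Macaulay duration = 3,666.2492 / 736.2616 = 4.97955 years.
Modified duration = D_Mac / (1 + y) = 4.97955 / 1.0205 = 4.87952 years.

4.880 years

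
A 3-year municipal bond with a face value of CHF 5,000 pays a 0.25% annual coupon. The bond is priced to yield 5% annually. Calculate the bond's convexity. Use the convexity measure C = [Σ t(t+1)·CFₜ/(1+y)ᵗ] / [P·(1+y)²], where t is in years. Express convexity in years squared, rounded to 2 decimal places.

With y = 0.05:
  t   CF        PV=CF/(1+0.05)^t    t·PV        t(t+1)·PV
  1        12.50        11.9048        11.9048          23.8095
  2        12.50        11.3379        22.6757          68.0272
  3     5,012.50     4,329.9860    12,989.9579      51,959.8316
  Σ                  4,353.2286    13,024.5384      52,051.6683
P = 4,353.2286.
Convexity = Σ t(t+1)·PV / [P·(1+y)²] = 52,051.6683 / (4,353.2286 × 1.102500) = 10.84538.

10.85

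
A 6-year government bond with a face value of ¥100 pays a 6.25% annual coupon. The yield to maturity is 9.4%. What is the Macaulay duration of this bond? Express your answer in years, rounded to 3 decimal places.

Periodic yield y = 0.094. Discount each cash flow and weight by its year:
  t   CF        PV=CF/(1+0.094)^t    t·PV
  1         6.25         5.7130         5.7130
  2         6.25         5.2221        10.4442
  3         6.25         4.7734        14.3202
  4         6.25         4.3633        17.4530
  5         6.25         3.9884        19.9418
  6       106.25        61.9762       371.8573
  Σ                     86.0363       439.7294
Price P = Σ PV = 86.0363.
Macaulay duration = Σ(t·PV) / P = 439.7294 / 86.0363 = 5.11098 years.

5.111 years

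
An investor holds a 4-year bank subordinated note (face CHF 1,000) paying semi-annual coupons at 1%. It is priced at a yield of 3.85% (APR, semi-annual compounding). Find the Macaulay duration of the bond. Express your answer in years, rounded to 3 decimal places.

Periodic yield y = 0.01925. Discount each cash flow and weight by its period:
  t   CF        PV=CF/(1+0.01925)^t    t·PV
  1         5.00         4.9056         4.9056
  2         5.00         4.8129         9.6258
  3         5.00         4.7220        14.1661
  4         5.00         4.6328        18.5314
  5         5.00         4.5453        22.7267
  6         5.00         4.4595        26.7570
  7         5.00         4.3753        30.6269
  8     1,005.00       862.8202     6,902.5615
  Σ                    895.2736     7,029.9009
Price P = Σ PV = 895.2736.
Macaulay duration = Σ(t·PV) / P = 7,029.9009 / 895.2736 = 7.85224 half-year periods.
In years: 7.85224 / 2 = 3.92612 years.

3.926 years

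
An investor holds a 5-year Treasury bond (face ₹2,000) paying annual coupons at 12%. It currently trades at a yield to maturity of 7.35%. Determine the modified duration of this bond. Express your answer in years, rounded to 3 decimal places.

Periodic yield y = 0.0735. First find Macaulay duration:
  t   CF        PV=CF/(1+0.0735)^t    t·PV
  1       240.00       223.5678       223.5678
  2       240.00       208.2606       416.5212
  3       240.00       194.0015       582.0045
  4       240.00       180.7187       722.8747
  5     2,240.00     1,571.2228     7,856.1140
  Σ                  2,377.7714     9,801.0823
P = 2,377.7714; Macaulay duration = 9,801.0823 / 2,377.7714 = 4.12196 years.
Modified duration = D_Mac / (1 + y) = 4.12196 / 1.0735 = 3.83974 years.

3.840 years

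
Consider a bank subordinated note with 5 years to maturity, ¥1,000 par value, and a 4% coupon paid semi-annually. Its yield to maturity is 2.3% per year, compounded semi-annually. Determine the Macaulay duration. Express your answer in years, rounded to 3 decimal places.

4.600 years

Periodic yield y = 0.0115. Discount each cash flow and weight by its period:
  t   CF        PV=CF/(1+0.0115)^t    t·PV
  1        20.00        19.7726        19.7726
  2        20.00        19.5478        39.0956
  3        20.00        19.3256        57.9767
  4        20.00        19.1059        76.4234
  5        20.00        18.8886        94.4432
  6        20.00        18.6739       112.0433
  7        20.00        18.4616       129.2310
  8        20.00        18.2517       146.0135
  9        20.00        18.0442       162.3976
  10    1,020.00       909.7903     9,097.9030
  Σ                  1,079.8621     9,935.2999
Price P = Σ PV = 1,079.8621.
Macaulay duration = Σ(t·PV) / P = 9,935.2999 / 1,079.8621 = 9.20053 half-year periods.
In years: 9.20053 / 2 = 4.60026 years.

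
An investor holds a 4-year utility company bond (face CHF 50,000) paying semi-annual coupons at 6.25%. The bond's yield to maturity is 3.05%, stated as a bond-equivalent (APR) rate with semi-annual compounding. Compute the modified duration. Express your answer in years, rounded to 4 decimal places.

3.5720 years

Periodic yield y = 0.01525. First find Macaulay duration:
  t   CF        PV=CF/(1+0.01525)^t    t·PV
  1     1,562.50     1,539.0298     1,539.0298
  2     1,562.50     1,515.9121     3,031.8243
  3     1,562.50     1,493.1417     4,479.4252
  4     1,562.50     1,470.7133     5,882.8534
  5     1,562.50     1,448.6219     7,243.1093
  6     1,562.50     1,426.8622     8,561.1733
  7     1,562.50     1,405.4294     9,838.0059
  8    51,562.50    45,682.5124   365,460.0990
  Σ                 55,982.2229   406,035.5202
P = 55,982.2229; Macaulay duration = 406,035.5202 / 55,982.2229 = 7.25294 half-year periods = 3.62647 years.
Modified duration = D_Mac / (1 + y) = 3.62647 / 1.01525 = 3.57200 years.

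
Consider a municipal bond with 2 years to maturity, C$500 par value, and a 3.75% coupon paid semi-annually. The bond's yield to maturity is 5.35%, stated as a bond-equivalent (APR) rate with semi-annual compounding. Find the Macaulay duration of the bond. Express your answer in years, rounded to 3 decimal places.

1.944 years

Periodic yield y = 0.02675. Discount each cash flow and weight by its period:
  t   CF        PV=CF/(1+0.02675)^t    t·PV
  1        9.375         9.1308         9.1308
  2        9.375         8.8929        17.7857
  3        9.375         8.6612        25.9835
  4      509.375       458.3305     1,833.3221
  Σ                    485.0153     1,886.2221
Price P = Σ PV = 485.0153.
Macaulay duration = Σ(t·PV) / P = 1,886.2221 / 485.0153 = 3.88899 half-year periods.
In years: 3.88899 / 2 = 1.94450 years.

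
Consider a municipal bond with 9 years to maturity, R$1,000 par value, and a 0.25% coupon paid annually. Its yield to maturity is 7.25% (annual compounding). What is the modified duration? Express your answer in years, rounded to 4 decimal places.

8.2694 years

Periodic yield y = 0.0725. First find Macaulay duration:
  t   CF        PV=CF/(1+0.0725)^t    t·PV
  1         2.50         2.3310         2.3310
  2         2.50         2.1734         4.3469
  3         2.50         2.0265         6.0795
  4         2.50         1.8895         7.5581
  5         2.50         1.7618         8.8089
  6         2.50         1.6427         9.8562
  7         2.50         1.5316        10.7215
  8         2.50         1.4281        11.4249
  9     1,002.50       533.9599     4,805.6394
  Σ                    548.7446     4,866.7664
P = 548.7446; Macaulay duration = 4,866.7664 / 548.7446 = 8.86891 years.
Modified duration = D_Mac / (1 + y) = 8.86891 / 1.0725 = 8.26938 years.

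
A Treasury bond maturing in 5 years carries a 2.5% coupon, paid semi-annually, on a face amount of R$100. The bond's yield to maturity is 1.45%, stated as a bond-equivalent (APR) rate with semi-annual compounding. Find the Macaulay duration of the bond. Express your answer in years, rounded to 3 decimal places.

4.739 years

Periodic yield y = 0.00725. Discount each cash flow and weight by its period:
  t   CF        PV=CF/(1+0.00725)^t    t·PV
  1         1.25         1.2410         1.2410
  2         1.25         1.2321         2.4641
  3         1.25         1.2232         3.6696
  4         1.25         1.2144         4.8576
  5         1.25         1.2057         6.0283
  6         1.25         1.1970         7.1819
  7         1.25         1.1884         8.3185
  8         1.25         1.1798         9.4385
  9         1.25         1.1713        10.5419
  10      101.25        94.1938       941.9379
  Σ                    105.0466       995.6793
Price P = Σ PV = 105.0466.
Macaulay duration = Σ(t·PV) / P = 995.6793 / 105.0466 = 9.47845 half-year periods.
In years: 9.47845 / 2 = 4.73923 years.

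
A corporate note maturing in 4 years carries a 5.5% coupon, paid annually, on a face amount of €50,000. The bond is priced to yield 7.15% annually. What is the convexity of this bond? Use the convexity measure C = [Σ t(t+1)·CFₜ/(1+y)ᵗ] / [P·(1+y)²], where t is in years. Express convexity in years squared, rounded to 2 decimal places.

15.62

With y = 0.0715:
  t   CF        PV=CF/(1+0.0715)^t    t·PV        t(t+1)·PV
  1     2,750.00     2,566.4956     2,566.4956       5,132.9911
  2     2,750.00     2,395.2362     4,790.4724      14,371.4171
  3     2,750.00     2,235.4047     6,706.2142      26,824.8569
  4    52,750.00    40,017.8510   160,071.4039     800,357.0193
  Σ                 47,214.9875   174,134.5860     846,686.2844
P = 47,214.9875.
Convexity = Σ t(t+1)·PV / [P·(1+y)²] = 846,686.2844 / (47,214.9875 × 1.148112) = 15.61918.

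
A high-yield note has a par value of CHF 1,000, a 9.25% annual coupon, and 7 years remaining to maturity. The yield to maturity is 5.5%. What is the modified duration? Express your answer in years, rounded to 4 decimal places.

Periodic yield y = 0.055. First find Macaulay duration:
  t   CF        PV=CF/(1+0.055)^t    t·PV
  1        92.50        87.6777        87.6777
  2        92.50        83.1068       166.2137
  3        92.50        78.7743       236.3228
  4        92.50        74.6675       298.6702
  5        92.50        70.7749       353.8746
  6        92.50        67.0852       402.5114
  7     1,092.50       751.0247     5,257.1730
  Σ                  1,213.1113     6,802.4435
P = 1,213.1113; Macaulay duration = 6,802.4435 / 1,213.1113 = 5.60744 years.
Modified duration = D_Mac / (1 + y) = 5.60744 / 1.055 = 5.31510 years.

5.3151 years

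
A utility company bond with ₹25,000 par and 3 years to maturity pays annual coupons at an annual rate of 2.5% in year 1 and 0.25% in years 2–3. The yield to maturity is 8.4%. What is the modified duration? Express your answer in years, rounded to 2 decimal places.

2.71 years

Periodic yield y = 0.084. First find Macaulay duration:
  t   CF        PV=CF/(1+0.084)^t    t·PV
  1       625.00       576.5683       576.5683
  2        62.50        53.1890       106.3779
  3    25,062.50    19,675.9877    59,027.9632
  Σ                 20,305.7450    59,710.9094
P = 20,305.7450; Macaulay duration = 59,710.9094 / 20,305.7450 = 2.94059 years.
Modified duration = D_Mac / (1 + y) = 2.94059 / 1.084 = 2.71272 years.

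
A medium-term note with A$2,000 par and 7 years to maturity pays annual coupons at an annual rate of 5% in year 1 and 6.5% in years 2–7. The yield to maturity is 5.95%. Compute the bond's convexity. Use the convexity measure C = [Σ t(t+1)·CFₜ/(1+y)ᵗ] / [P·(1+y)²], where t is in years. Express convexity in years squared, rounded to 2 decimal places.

With y = 0.0595:
  t   CF        PV=CF/(1+0.0595)^t    t·PV        t(t+1)·PV
  1       100.00        94.3841        94.3841         188.7683
  2       130.00       115.8088       231.6175         694.8526
  3       130.00       109.3051       327.9153       1,311.6613
  4       130.00       103.1667       412.6668       2,063.3339
  5       130.00        97.3730       486.8650       2,921.1900
  6       130.00        91.9047       551.4280       3,859.9962
  7     2,130.00     1,421.2578     9,948.8049      79,590.4395
  Σ                  2,033.2002    12,053.6817      90,630.2418
P = 2,033.2002.
Convexity = Σ t(t+1)·PV / [P·(1+y)²] = 90,630.2418 / (2,033.2002 × 1.122540) = 39.70919.

39.71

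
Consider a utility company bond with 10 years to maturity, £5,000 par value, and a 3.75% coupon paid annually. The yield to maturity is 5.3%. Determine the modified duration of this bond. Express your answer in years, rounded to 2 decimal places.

7.98 years

Periodic yield y = 0.053. First find Macaulay duration:
  t   CF        PV=CF/(1+0.053)^t    t·PV
  1       187.50       178.0627       178.0627
  2       187.50       169.1004       338.2007
  3       187.50       160.5891       481.7674
  4       187.50       152.5063       610.0252
  5       187.50       144.8303       724.1515
  6       187.50       137.5406       825.2438
  7       187.50       130.6179       914.3253
  8       187.50       124.0436       992.3487
  9       187.50       117.8002     1,060.2016
  10    5,187.50     3,095.0980    30,950.9795
  Σ                  4,410.1890    37,075.3063
P = 4,410.1890; Macaulay duration = 37,075.3063 / 4,410.1890 = 8.40674 years.
Modified duration = D_Mac / (1 + y) = 8.40674 / 1.053 = 7.98361 years.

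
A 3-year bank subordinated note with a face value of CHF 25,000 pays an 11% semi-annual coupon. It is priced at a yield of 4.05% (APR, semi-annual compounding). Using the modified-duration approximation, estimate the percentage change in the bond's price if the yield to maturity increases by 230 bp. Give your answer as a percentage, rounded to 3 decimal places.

Periodic yield y = 0.02025. Modified duration first:
  t   CF        PV=CF/(1+0.02025)^t    t·PV
  1     1,375.00     1,347.7089     1,347.7089
  2     1,375.00     1,320.9595     2,641.9189
  3     1,375.00     1,294.7410     3,884.2229
  4     1,375.00     1,269.0428     5,076.1714
  5     1,375.00     1,243.8548     6,219.2739
  6    26,375.00    23,385.8332   140,314.9992
  Σ                 29,862.1401   159,484.2952
P = 29,862.1401; D_Mac = 5.34069 half-year periods = 2.67034 yrs; D_mod = 2.67034/(1+0.02025) = 2.61734 yrs.
ΔP/P ≈ -D_mod · Δy = -2.61734 × (+0.023) = -0.060199 = -6.0199%.

-6.020%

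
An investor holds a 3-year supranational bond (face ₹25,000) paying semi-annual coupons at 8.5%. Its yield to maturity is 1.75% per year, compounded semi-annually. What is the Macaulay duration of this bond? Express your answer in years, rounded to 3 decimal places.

Periodic yield y = 0.00875. Discount each cash flow and weight by its period:
  t   CF        PV=CF/(1+0.00875)^t    t·PV
  1     1,062.50     1,053.2838     1,053.2838
  2     1,062.50     1,044.1475     2,088.2950
  3     1,062.50     1,035.0904     3,105.2713
  4     1,062.50     1,026.1120     4,104.4478
  5     1,062.50     1,017.2114     5,086.0568
  6    26,062.50    24,735.1635   148,410.9812
  Σ                 29,911.0085   163,848.3358
Price P = Σ PV = 29,911.0085.
Macaulay duration = Σ(t·PV) / P = 163,848.3358 / 29,911.0085 = 5.47786 half-year periods.
In years: 5.47786 / 2 = 2.73893 years.

2.739 years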